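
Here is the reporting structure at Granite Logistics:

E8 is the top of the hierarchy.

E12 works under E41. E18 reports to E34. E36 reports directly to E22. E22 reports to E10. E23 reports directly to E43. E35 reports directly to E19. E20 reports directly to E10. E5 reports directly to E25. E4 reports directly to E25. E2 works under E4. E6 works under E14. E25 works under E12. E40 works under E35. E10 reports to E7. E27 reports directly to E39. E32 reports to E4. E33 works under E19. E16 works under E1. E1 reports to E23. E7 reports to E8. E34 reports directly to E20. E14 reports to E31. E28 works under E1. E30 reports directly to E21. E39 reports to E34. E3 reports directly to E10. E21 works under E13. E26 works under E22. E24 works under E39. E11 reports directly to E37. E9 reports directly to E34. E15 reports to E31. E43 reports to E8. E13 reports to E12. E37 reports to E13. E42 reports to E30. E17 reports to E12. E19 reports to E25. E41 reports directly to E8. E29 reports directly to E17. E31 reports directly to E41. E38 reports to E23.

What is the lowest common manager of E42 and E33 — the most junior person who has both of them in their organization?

E12

E42's chain of managers is E30, E21, E13, E12, E41, E8. E33's chain of managers is E19, E25, E12, E41, E8. The first manager that appears in both chains is E12.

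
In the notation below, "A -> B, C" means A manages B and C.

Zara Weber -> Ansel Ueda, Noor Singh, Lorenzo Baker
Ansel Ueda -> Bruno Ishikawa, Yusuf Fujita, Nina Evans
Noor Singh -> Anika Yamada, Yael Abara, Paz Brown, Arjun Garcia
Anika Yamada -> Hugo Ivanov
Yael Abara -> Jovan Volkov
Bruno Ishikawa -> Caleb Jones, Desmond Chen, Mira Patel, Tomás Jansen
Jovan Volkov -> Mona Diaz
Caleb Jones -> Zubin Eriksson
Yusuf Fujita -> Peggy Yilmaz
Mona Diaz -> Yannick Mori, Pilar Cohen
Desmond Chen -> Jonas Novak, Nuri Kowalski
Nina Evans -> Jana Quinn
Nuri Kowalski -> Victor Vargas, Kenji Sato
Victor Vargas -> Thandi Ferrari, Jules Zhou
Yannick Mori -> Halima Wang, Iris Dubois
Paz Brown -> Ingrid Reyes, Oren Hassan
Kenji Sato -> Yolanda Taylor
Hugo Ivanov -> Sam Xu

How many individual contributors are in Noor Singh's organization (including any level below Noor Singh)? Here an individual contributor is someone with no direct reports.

The people in Noor Singh's organization with no one reporting to them are Arjun Garcia, Oren Hassan, Ingrid Reyes, Pilar Cohen, Iris Dubois, Halima Wang, Sam Xu. That is 7.

7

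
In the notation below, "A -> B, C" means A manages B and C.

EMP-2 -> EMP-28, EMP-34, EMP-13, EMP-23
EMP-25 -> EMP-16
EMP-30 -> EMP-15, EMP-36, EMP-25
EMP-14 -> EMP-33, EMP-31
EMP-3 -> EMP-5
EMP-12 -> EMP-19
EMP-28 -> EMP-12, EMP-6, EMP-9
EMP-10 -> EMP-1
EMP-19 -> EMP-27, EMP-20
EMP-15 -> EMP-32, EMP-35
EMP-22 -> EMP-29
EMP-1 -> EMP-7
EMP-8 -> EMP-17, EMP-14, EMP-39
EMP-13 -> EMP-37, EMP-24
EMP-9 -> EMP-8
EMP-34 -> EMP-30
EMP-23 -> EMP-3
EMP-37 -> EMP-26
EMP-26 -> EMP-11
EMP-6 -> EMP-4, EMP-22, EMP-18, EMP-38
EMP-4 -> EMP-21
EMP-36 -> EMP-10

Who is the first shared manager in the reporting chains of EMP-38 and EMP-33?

EMP-28

EMP-38's chain of managers is EMP-6, EMP-28, EMP-2. EMP-33's chain of managers is EMP-14, EMP-8, EMP-9, EMP-28, EMP-2. The first manager that appears in both chains is EMP-28.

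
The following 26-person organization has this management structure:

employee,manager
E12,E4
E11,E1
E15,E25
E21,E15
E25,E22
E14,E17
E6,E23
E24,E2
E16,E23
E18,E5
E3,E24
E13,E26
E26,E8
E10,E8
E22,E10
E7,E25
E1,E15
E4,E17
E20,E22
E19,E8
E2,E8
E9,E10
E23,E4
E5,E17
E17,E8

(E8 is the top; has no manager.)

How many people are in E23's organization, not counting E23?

2

E23 directly manages E6, E16. E6 has no reports. E16 has no reports. So E23's organization is 2 direct reports plus everyone under them: 1 + 1 = 2.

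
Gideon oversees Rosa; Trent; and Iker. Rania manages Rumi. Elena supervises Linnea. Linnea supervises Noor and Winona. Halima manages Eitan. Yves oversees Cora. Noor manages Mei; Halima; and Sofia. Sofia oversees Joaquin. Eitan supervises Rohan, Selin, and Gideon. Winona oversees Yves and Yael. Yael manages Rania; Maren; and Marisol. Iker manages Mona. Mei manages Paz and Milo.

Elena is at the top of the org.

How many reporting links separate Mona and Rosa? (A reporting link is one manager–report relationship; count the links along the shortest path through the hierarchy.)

3

Mona is 2 levels below Gideon, and Rosa is 1 level below Gideon (their lowest common manager). The shortest path runs up from Mona to Gideon and back down to Rosa: 2 + 1 = 3 links.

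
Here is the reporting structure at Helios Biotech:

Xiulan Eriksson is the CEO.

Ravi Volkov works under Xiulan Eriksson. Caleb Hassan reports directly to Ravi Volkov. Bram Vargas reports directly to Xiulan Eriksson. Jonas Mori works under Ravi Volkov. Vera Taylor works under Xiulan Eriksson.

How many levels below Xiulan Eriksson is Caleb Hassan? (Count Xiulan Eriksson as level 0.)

2

Chain from Caleb Hassan up to Xiulan Eriksson: Caleb Hassan → Ravi Volkov → Xiulan Eriksson. That is 2 steps up, so Caleb Hassan is 2 levels below Xiulan Eriksson.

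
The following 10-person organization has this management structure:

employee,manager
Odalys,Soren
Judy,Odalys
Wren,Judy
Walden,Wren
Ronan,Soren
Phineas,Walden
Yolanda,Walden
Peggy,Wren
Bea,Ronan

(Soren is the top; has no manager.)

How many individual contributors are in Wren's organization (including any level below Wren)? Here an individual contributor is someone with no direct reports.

3

The people in Wren's organization with no one reporting to them are Peggy, Yolanda, Phineas. That is 3.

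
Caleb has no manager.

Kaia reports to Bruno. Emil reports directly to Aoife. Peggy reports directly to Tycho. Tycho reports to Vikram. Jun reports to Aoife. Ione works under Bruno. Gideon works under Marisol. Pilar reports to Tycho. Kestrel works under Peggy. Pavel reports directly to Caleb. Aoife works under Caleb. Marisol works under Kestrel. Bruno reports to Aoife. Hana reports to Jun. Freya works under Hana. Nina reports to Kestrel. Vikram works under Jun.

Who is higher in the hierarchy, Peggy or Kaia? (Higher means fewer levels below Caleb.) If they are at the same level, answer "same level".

Kaia

Peggy is 5 levels below Caleb; Kaia is 3. Kaia is higher.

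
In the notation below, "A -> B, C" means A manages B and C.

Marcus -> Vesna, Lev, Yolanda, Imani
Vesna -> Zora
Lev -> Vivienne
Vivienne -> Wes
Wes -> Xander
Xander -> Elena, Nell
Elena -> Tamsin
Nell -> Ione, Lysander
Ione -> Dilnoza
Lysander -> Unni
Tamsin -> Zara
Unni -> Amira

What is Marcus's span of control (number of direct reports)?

4

Marcus directly manages Vesna, Lev, Yolanda, Imani. That is 4 direct reports.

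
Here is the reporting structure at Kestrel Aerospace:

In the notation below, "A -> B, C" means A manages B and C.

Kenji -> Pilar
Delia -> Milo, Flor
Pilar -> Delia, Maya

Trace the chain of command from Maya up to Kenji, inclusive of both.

Maya reports to Pilar. Pilar reports to Kenji. Kenji is at the top.

Maya -> Pilar -> Kenji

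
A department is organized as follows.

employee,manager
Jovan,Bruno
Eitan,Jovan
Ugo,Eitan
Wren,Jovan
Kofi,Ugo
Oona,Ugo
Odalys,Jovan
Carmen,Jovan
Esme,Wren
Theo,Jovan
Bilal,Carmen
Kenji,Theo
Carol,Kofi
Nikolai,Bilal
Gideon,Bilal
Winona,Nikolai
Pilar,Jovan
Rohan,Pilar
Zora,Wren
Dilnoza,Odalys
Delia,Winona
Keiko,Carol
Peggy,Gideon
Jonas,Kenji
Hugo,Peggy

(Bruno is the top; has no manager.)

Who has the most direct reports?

Jovan

Direct-report counts: Bruno has 1; Jovan has 6; Pilar has 1; Theo has 1; Kenji has 1; Carmen has 1; Bilal has 2; Gideon has 1; Peggy has 1; Nikolai has 1; Winona has 1; Odalys has 1; Wren has 2; Eitan has 1; Ugo has 2; Kofi has 1; Carol has 1. The largest is 6, held by Jovan.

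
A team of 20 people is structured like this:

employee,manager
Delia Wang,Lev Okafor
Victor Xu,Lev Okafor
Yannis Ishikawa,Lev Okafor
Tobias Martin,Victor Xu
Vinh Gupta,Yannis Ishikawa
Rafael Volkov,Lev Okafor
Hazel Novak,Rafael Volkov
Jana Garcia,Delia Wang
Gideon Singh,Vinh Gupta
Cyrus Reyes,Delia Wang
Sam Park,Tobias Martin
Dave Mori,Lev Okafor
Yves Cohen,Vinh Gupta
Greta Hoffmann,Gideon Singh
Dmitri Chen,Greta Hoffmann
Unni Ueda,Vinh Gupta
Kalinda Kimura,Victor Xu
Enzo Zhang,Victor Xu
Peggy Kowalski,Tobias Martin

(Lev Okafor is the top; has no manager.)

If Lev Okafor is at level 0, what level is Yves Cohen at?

Chain from Yves Cohen up to Lev Okafor: Yves Cohen → Vinh Gupta → Yannis Ishikawa → Lev Okafor. That is 3 steps up, so Yves Cohen is 3 levels below Lev Okafor.

3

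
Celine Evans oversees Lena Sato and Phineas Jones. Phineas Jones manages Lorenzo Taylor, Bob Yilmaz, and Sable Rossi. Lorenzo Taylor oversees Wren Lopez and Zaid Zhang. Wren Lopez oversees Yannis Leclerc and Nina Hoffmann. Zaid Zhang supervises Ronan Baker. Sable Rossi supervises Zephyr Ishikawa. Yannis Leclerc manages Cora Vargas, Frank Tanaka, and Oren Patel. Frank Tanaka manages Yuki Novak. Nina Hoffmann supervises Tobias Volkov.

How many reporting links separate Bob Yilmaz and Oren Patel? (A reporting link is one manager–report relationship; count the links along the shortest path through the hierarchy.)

Bob Yilmaz is 1 level below Phineas Jones, and Oren Patel is 4 levels below Phineas Jones (their lowest common manager). The shortest path runs up from Bob Yilmaz to Phineas Jones and back down to Oren Patel: 1 + 4 = 5 links.

5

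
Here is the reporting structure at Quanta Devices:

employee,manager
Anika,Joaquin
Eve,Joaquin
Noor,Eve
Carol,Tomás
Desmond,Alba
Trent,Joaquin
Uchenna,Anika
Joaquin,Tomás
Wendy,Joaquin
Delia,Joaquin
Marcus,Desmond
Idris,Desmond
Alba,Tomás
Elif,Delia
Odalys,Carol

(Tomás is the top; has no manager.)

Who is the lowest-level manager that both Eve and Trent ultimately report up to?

Eve's chain of managers is Joaquin, Tomás. Trent's chain of managers is Joaquin, Tomás. The first manager that appears in both chains is Joaquin.

Joaquin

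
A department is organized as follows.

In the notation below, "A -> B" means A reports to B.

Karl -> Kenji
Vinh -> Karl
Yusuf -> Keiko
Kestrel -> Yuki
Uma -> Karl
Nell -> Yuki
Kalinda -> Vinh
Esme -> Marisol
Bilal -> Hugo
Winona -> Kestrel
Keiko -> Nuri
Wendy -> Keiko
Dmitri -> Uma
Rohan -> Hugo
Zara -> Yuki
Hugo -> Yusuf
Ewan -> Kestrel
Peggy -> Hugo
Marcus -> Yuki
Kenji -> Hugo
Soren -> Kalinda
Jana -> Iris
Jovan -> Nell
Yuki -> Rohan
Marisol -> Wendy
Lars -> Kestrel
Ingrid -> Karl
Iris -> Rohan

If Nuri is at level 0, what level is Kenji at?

Chain from Kenji up to Nuri: Kenji → Hugo → Yusuf → Keiko → Nuri. That is 4 steps up, so Kenji is 4 levels below Nuri.

4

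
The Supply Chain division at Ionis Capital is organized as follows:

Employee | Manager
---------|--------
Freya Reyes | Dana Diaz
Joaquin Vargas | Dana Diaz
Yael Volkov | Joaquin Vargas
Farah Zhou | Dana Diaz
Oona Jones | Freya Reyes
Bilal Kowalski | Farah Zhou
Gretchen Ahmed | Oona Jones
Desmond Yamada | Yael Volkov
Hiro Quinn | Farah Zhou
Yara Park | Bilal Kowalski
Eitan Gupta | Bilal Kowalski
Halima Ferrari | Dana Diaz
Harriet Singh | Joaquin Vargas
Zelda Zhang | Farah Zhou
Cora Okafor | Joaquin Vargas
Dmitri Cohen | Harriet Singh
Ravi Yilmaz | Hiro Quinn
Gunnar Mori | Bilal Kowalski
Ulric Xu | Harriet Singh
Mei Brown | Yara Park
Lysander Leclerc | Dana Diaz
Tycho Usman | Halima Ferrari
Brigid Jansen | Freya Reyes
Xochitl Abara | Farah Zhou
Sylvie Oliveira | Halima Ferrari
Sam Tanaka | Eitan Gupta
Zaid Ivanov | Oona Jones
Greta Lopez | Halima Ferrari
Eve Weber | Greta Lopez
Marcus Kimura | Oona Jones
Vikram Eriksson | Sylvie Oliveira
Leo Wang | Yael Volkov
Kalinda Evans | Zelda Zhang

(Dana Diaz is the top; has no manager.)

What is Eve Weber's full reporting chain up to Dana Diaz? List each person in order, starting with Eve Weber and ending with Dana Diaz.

Eve Weber reports to Greta Lopez. Greta Lopez reports to Halima Ferrari. Halima Ferrari reports to Dana Diaz. Dana Diaz is at the top.

Eve Weber -> Greta Lopez -> Halima Ferrari -> Dana Diaz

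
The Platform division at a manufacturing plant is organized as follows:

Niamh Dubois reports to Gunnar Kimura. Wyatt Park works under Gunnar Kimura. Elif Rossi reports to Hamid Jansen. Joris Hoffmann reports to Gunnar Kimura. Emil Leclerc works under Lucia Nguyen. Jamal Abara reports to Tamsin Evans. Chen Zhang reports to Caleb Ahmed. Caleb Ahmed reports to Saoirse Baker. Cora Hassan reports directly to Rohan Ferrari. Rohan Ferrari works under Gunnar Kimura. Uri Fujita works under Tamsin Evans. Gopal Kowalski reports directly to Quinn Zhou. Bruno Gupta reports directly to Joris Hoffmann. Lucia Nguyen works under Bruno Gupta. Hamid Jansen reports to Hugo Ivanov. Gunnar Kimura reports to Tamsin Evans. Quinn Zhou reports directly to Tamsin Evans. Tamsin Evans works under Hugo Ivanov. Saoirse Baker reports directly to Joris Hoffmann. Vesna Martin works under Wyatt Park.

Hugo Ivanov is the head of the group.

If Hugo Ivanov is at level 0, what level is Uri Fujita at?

2

Chain from Uri Fujita up to Hugo Ivanov: Uri Fujita → Tamsin Evans → Hugo Ivanov. That is 2 steps up, so Uri Fujita is 2 levels below Hugo Ivanov.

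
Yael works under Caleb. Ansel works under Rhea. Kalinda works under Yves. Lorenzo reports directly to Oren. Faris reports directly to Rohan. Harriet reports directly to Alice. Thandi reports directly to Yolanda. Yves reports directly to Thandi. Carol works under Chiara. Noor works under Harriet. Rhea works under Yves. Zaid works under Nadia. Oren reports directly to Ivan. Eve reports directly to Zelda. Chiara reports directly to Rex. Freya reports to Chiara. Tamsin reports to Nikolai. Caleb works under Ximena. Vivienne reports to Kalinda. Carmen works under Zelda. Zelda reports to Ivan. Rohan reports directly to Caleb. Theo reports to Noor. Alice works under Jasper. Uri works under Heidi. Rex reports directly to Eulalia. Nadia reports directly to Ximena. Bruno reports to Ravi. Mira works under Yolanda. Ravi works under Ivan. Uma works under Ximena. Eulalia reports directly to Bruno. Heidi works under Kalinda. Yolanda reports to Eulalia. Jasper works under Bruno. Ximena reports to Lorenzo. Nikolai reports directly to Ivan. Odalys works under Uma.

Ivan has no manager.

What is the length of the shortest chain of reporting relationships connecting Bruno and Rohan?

7

Bruno is 2 levels below Ivan, and Rohan is 5 levels below Ivan (their lowest common manager). The shortest path runs up from Bruno to Ivan and back down to Rohan: 2 + 5 = 7 links.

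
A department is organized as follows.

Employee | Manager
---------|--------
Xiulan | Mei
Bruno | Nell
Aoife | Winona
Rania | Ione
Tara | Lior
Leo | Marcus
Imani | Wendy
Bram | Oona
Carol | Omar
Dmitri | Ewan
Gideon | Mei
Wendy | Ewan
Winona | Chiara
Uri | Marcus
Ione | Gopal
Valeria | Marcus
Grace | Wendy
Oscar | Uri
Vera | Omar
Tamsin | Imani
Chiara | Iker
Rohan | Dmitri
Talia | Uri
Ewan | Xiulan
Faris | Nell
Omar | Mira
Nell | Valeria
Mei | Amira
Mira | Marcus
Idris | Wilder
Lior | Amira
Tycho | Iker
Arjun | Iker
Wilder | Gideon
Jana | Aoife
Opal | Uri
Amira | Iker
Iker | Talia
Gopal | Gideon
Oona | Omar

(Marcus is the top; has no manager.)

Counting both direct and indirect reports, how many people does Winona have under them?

2

Winona directly manages Aoife. Under Aoife: Jana (1). That's 2 in total.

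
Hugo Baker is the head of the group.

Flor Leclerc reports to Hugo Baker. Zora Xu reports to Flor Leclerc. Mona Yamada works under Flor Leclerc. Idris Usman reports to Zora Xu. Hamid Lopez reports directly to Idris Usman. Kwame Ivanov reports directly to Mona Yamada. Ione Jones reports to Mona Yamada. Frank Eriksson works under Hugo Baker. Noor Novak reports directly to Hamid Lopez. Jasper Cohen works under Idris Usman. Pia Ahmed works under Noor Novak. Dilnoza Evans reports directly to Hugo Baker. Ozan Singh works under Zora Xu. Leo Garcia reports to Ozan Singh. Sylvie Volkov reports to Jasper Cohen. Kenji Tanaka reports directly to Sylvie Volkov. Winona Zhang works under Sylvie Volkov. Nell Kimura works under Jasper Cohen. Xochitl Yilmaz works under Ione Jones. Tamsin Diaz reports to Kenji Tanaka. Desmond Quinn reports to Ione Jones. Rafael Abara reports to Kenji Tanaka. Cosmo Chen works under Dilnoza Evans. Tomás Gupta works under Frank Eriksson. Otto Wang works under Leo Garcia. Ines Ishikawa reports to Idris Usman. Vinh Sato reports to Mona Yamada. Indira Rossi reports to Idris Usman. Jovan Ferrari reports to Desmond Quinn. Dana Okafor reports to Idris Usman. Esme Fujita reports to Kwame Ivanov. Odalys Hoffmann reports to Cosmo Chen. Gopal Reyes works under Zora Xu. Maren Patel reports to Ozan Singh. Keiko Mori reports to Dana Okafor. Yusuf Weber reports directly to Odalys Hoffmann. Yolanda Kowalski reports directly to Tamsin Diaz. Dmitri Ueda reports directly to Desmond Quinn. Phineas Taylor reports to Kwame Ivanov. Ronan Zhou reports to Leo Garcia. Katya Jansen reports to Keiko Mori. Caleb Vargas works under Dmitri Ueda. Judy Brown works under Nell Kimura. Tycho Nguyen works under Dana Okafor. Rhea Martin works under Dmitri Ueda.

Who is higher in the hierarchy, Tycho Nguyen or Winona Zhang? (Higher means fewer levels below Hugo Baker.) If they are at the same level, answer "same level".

Tycho Nguyen

Tycho Nguyen is 5 levels below Hugo Baker; Winona Zhang is 6. Tycho Nguyen is higher.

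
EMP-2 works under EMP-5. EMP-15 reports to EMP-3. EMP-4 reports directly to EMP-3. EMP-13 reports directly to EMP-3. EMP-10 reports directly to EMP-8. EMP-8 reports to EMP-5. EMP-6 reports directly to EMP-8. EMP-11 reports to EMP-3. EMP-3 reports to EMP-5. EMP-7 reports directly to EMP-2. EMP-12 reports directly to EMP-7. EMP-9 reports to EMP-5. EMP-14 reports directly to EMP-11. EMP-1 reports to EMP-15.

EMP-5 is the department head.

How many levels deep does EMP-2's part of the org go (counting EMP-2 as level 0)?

The longest chain under EMP-2 runs EMP-2 → EMP-7 → EMP-12, which is 2 levels below EMP-2.

2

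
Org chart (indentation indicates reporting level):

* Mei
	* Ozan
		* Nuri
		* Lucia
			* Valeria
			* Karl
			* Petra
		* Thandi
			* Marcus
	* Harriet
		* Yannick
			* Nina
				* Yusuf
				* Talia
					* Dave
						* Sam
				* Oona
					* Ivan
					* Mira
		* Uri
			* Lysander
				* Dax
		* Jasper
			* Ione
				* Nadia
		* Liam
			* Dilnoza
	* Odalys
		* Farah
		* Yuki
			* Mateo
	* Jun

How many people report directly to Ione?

1

Ione directly manages Nadia. That is 1 direct report.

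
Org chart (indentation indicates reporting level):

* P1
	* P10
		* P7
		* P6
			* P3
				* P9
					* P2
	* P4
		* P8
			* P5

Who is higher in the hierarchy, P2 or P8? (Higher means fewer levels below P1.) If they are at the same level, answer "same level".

P2 is 5 levels below P1; P8 is 2. P8 is higher.

P8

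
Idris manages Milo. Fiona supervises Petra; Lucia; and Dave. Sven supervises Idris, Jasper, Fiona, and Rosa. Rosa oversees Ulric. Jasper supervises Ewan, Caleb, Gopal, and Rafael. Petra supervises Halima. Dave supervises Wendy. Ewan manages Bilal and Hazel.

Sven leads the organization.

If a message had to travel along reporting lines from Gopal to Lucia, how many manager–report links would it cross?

4

Gopal is 2 levels below Sven, and Lucia is 2 levels below Sven (their lowest common manager). The shortest path runs up from Gopal to Sven and back down to Lucia: 2 + 2 = 4 links.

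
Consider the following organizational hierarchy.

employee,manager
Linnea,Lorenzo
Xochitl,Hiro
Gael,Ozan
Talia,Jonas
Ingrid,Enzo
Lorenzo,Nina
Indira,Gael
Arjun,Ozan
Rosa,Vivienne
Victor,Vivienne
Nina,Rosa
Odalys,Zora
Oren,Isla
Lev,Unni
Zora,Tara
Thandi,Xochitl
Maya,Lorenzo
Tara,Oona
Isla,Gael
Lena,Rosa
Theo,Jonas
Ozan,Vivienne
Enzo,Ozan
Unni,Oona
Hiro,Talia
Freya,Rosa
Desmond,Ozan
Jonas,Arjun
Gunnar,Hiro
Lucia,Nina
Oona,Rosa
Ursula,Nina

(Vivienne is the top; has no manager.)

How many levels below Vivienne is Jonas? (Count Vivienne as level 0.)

Chain from Jonas up to Vivienne: Jonas → Arjun → Ozan → Vivienne. That is 3 steps up, so Jonas is 3 levels below Vivienne.

3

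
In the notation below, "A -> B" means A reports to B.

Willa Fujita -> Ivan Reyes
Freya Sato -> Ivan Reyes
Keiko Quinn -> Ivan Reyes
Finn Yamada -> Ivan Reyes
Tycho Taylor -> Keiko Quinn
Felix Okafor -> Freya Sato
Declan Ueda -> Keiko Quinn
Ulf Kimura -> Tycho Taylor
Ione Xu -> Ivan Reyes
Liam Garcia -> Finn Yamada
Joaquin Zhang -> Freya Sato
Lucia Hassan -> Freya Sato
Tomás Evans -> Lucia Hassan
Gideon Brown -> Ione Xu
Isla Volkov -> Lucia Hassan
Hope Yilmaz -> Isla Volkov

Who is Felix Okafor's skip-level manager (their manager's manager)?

Felix Okafor reports to Freya Sato, and Freya Sato reports to Ivan Reyes. So Felix Okafor's skip-level manager is Ivan Reyes.

Ivan Reyes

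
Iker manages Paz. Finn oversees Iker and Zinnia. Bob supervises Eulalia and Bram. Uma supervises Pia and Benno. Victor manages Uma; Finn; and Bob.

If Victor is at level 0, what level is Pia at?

Chain from Pia up to Victor: Pia → Uma → Victor. That is 2 steps up, so Pia is 2 levels below Victor.

2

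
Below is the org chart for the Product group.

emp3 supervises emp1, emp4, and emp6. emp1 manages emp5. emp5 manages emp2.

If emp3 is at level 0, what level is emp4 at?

1

Chain from emp4 up to emp3: emp4 → emp3. That is 1 step up, so emp4 is 1 level below emp3.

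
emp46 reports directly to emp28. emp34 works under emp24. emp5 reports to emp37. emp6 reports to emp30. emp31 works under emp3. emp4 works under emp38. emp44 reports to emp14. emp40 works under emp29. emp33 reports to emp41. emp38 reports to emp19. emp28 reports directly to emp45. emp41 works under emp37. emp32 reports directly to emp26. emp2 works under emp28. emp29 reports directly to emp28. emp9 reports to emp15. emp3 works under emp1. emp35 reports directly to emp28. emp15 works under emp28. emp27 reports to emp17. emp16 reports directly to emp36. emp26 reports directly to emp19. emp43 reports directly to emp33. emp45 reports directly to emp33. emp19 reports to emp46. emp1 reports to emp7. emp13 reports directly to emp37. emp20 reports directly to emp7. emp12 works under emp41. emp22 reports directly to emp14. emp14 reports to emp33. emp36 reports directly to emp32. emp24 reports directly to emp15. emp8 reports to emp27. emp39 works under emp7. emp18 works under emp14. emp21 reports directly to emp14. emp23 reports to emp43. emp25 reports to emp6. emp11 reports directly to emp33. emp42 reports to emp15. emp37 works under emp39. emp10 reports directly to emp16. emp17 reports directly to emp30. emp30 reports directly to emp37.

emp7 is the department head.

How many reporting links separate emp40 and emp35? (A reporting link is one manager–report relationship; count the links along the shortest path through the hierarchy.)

3

emp40 is 2 levels below emp28, and emp35 is 1 level below emp28 (their lowest common manager). The shortest path runs up from emp40 to emp28 and back down to emp35: 2 + 1 = 3 links.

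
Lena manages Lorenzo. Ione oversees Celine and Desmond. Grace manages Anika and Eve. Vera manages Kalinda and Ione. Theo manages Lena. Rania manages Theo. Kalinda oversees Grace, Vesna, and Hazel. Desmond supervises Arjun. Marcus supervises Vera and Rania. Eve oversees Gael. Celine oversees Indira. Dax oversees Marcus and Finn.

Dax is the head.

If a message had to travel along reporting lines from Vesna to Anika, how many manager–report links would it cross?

Vesna is 1 level below Kalinda, and Anika is 2 levels below Kalinda (their lowest common manager). The shortest path runs up from Vesna to Kalinda and back down to Anika: 1 + 2 = 3 links.

3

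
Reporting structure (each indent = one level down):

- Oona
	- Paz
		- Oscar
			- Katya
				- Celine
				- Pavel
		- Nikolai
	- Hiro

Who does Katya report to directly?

Oscar

Katya reports directly to Oscar.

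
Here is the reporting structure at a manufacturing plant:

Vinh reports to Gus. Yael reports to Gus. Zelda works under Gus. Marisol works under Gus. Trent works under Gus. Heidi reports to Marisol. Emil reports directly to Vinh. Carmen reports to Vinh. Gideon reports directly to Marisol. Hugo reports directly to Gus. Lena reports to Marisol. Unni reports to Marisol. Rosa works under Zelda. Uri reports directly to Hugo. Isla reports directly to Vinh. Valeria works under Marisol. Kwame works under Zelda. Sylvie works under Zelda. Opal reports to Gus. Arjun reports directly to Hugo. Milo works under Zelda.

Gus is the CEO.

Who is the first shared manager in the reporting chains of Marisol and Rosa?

Gus

Marisol's chain of managers is Gus. Rosa's chain of managers is Zelda, Gus. The first manager that appears in both chains is Gus.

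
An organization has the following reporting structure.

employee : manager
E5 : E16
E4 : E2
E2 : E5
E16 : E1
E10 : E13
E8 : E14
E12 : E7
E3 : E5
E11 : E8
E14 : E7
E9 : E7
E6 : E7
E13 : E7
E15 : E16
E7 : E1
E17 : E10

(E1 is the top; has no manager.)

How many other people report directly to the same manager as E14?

4

E14 reports to E7. E7's other direct reports are E13, E9, E6, E12 — 4 peers.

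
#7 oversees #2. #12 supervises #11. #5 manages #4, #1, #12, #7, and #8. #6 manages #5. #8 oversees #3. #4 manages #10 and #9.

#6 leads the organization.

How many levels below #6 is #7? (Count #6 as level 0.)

2

Chain from #7 up to #6: #7 → #5 → #6. That is 2 steps up, so #7 is 2 levels below #6.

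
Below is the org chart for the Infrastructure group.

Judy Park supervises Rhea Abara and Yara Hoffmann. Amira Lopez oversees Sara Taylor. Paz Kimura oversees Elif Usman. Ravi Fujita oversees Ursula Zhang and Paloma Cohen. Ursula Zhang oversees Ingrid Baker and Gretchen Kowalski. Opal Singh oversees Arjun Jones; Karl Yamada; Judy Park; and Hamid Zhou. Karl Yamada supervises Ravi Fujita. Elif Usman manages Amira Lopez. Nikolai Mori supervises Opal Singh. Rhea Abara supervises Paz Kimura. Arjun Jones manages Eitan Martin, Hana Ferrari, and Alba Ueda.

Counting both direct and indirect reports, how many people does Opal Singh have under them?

Opal Singh directly manages Arjun Jones, Karl Yamada, Judy Park, Hamid Zhou. Under Arjun Jones: Alba Ueda, Hana Ferrari, Eitan Martin (3). Under Karl Yamada: Ravi Fujita, Ursula Zhang, Ingrid Baker, Gretchen Kowalski, Paloma Cohen (5). Under Judy Park: Yara Hoffmann, Rhea Abara, Paz Kimura, Elif Usman, Amira Lopez, Sara Taylor (6). Hamid Zhou has no reports. So Opal Singh's organization is 4 direct reports plus everyone under them: 4 + 6 + 7 + 1 = 18.

18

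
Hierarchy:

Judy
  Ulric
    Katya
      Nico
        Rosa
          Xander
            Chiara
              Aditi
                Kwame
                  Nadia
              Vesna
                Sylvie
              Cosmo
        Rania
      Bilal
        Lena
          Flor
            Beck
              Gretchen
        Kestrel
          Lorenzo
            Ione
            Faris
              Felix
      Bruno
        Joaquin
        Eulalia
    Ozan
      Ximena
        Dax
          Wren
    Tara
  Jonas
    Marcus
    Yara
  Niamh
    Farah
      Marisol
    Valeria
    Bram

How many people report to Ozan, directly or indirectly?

3

Ozan directly manages Ximena. Under Ximena: Dax, Wren (2). That's 3 in total.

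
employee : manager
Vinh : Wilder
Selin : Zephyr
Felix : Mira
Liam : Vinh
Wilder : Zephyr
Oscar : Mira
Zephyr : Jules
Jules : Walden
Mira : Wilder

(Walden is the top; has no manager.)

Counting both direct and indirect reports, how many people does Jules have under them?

8

Jules directly manages Zephyr. Under Zephyr: Selin, Wilder, Vinh, Liam, Mira, Oscar, Felix (7). That's 8 in total.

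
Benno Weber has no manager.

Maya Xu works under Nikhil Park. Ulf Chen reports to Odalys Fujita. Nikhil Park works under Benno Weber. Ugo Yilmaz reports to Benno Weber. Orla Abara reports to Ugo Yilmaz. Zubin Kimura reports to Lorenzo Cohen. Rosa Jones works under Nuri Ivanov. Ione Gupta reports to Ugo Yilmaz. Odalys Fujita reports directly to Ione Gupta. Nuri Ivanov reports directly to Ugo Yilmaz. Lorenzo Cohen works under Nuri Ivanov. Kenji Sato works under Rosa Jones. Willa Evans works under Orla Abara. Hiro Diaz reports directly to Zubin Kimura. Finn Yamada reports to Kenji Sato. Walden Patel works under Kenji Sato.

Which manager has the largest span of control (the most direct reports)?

Ugo Yilmaz

Direct-report counts: Benno Weber has 2; Nikhil Park has 1; Ugo Yilmaz has 3; Ione Gupta has 1; Odalys Fujita has 1; Orla Abara has 1; Nuri Ivanov has 2; Rosa Jones has 1; Kenji Sato has 2; Lorenzo Cohen has 1; Zubin Kimura has 1. The largest is 3, held by Ugo Yilmaz.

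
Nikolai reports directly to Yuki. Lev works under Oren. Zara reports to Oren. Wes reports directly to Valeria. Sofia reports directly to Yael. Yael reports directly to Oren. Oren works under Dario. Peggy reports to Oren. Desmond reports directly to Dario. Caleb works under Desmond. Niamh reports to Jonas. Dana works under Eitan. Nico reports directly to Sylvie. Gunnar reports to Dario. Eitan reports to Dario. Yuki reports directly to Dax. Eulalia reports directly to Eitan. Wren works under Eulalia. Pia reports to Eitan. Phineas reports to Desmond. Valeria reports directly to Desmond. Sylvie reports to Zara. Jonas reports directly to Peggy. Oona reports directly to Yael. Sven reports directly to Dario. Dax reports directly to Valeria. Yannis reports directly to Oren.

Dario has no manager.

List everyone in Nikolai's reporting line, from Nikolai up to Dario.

Nikolai reports to Yuki. Yuki reports to Dax. Dax reports to Valeria. Valeria reports to Desmond. Desmond reports to Dario. Dario is at the top.

Nikolai -> Yuki -> Dax -> Valeria -> Desmond -> Dario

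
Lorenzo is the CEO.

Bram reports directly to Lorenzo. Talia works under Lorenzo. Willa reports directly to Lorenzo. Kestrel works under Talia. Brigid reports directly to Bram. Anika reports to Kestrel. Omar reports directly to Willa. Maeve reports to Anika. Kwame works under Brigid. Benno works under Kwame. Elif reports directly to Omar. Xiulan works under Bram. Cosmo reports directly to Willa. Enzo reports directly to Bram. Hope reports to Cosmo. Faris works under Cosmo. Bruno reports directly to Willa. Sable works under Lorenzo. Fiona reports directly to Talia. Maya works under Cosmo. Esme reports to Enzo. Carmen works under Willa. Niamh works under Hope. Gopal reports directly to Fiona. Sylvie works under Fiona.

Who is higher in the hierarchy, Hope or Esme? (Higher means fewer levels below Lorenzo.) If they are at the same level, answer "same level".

same level

Both Hope and Esme are 3 levels below Lorenzo.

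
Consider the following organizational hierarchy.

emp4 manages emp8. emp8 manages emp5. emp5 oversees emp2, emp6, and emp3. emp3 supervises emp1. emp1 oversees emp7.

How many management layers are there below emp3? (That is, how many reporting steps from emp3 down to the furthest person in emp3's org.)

2

The longest chain under emp3 runs emp3 → emp1 → emp7, which is 2 levels below emp3.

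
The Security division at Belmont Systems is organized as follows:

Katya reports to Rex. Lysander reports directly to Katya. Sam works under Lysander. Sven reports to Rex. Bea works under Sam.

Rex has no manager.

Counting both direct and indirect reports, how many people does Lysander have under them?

Lysander directly manages Sam. Under Sam: Bea (1). That's 2 in total.

2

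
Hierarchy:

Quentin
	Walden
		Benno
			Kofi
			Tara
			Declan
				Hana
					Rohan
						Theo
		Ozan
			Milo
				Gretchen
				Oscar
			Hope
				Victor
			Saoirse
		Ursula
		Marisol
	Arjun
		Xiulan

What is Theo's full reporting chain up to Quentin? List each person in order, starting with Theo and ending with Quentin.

Theo -> Rohan -> Hana -> Declan -> Benno -> Walden -> Quentin

Theo reports to Rohan. Rohan reports to Hana. Hana reports to Declan. Declan reports to Benno. Benno reports to Walden. Walden reports to Quentin. Quentin is at the top.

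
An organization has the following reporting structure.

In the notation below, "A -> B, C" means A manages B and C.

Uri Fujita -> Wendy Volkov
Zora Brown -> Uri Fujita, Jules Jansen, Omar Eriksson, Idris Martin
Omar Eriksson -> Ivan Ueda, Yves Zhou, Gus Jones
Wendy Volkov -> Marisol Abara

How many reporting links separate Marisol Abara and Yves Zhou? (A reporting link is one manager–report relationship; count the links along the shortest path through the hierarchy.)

5

Marisol Abara is 3 levels below Zora Brown, and Yves Zhou is 2 levels below Zora Brown (their lowest common manager). The shortest path runs up from Marisol Abara to Zora Brown and back down to Yves Zhou: 3 + 2 = 5 links.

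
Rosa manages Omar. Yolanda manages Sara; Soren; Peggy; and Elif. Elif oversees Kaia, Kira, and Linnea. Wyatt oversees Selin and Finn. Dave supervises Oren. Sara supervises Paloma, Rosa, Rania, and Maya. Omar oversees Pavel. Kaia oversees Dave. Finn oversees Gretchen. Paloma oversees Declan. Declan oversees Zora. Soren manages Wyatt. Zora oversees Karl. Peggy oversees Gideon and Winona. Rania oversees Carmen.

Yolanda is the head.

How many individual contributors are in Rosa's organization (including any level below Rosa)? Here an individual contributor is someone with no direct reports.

1

The only person in Rosa's organization with no one reporting to them is Pavel. That is 1.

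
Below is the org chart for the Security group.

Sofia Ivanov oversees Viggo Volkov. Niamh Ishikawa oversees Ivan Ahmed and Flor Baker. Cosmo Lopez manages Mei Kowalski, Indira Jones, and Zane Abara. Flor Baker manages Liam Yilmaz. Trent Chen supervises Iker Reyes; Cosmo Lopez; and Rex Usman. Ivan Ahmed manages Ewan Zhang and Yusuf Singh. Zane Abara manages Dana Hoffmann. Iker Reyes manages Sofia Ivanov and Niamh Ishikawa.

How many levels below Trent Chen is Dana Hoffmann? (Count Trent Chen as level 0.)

3

Chain from Dana Hoffmann up to Trent Chen: Dana Hoffmann → Zane Abara → Cosmo Lopez → Trent Chen. That is 3 steps up, so Dana Hoffmann is 3 levels below Trent Chen.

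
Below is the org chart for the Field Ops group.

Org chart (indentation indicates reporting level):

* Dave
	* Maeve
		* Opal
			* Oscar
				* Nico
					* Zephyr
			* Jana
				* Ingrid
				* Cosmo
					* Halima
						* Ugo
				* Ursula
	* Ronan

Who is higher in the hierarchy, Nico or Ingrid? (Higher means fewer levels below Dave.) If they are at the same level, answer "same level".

Both Nico and Ingrid are 4 levels below Dave.

same level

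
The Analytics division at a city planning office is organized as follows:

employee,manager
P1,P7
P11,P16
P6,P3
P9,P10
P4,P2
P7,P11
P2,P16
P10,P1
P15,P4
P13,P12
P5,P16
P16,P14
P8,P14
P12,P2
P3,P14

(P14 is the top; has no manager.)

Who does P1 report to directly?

P7

P1 reports directly to P7.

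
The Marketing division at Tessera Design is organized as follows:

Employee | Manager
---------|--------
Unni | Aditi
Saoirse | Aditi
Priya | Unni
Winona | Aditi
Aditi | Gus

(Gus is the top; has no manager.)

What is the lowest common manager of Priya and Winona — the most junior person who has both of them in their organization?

Aditi

Priya's chain of managers is Unni, Aditi, Gus. Winona's chain of managers is Aditi, Gus. The first manager that appears in both chains is Aditi.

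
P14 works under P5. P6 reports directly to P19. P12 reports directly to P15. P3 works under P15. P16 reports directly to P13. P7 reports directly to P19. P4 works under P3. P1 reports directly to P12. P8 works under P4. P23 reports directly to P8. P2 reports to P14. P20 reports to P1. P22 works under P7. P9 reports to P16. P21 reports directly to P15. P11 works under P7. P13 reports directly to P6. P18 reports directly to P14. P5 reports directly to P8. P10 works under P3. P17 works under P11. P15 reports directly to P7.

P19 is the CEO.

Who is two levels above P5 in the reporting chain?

P4

P5 reports to P8, and P8 reports to P4. So P5's skip-level manager is P4.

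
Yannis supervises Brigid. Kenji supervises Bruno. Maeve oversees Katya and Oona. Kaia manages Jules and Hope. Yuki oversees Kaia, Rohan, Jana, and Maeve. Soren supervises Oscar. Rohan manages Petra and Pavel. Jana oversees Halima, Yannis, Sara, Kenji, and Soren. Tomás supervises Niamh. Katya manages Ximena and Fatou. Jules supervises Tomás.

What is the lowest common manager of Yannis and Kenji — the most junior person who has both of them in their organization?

Jana

Yannis's chain of managers is Jana, Yuki. Kenji's chain of managers is Jana, Yuki. The first manager that appears in both chains is Jana.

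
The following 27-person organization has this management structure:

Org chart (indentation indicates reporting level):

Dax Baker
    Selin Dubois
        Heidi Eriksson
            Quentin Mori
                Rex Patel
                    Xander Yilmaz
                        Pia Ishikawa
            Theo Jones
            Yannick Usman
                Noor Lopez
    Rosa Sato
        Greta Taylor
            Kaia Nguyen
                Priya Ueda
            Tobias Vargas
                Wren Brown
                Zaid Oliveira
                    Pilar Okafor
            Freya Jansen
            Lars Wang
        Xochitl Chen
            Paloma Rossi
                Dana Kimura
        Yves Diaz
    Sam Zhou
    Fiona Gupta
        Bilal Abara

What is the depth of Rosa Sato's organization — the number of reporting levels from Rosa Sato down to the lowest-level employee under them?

4

The longest chain under Rosa Sato runs Rosa Sato → Greta Taylor → Tobias Vargas → Zaid Oliveira → Pilar Okafor, which is 4 levels below Rosa Sato.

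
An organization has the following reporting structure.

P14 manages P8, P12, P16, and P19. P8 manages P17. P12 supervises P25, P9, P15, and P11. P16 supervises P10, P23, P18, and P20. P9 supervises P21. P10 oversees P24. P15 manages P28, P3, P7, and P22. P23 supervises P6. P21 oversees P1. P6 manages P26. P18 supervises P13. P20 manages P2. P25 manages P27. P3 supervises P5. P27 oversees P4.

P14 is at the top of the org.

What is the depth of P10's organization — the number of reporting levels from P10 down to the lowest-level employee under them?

The longest chain under P10 runs P10 → P24, which is 1 level below P10.

1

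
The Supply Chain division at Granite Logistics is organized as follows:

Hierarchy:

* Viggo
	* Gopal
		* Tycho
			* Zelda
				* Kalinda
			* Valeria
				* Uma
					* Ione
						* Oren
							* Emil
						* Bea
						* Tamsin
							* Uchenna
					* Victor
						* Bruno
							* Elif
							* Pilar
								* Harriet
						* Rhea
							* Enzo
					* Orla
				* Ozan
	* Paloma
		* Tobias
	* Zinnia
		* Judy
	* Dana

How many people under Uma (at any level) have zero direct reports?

7

The people in Uma's organization with no one reporting to them are Orla, Enzo, Harriet, Elif, Uchenna, Bea, Emil. That is 7.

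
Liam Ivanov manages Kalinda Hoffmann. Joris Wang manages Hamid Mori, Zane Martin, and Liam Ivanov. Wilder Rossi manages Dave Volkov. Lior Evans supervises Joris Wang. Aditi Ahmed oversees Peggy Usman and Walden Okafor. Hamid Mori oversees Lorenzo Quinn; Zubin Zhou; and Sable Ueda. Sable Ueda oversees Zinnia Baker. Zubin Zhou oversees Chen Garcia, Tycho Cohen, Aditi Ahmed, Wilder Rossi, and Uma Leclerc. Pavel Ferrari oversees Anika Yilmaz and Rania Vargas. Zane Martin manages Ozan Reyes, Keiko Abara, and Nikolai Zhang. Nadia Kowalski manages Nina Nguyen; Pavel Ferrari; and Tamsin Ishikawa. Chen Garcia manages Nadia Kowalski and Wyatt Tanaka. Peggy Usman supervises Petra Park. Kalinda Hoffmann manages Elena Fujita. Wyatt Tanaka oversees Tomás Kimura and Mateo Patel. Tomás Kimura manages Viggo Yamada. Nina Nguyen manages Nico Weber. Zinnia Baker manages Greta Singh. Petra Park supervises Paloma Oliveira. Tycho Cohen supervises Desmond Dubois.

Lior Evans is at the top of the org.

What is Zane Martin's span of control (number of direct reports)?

3

Zane Martin directly manages Ozan Reyes, Keiko Abara, Nikolai Zhang. That is 3 direct reports.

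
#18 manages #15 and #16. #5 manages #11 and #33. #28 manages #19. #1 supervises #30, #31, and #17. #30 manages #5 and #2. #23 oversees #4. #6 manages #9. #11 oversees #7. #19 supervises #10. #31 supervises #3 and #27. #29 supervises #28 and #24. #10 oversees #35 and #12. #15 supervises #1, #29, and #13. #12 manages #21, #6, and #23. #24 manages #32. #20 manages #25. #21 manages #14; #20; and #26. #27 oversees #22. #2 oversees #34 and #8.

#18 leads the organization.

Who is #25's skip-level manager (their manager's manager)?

#21

#25 reports to #20, and #20 reports to #21. So #25's skip-level manager is #21.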